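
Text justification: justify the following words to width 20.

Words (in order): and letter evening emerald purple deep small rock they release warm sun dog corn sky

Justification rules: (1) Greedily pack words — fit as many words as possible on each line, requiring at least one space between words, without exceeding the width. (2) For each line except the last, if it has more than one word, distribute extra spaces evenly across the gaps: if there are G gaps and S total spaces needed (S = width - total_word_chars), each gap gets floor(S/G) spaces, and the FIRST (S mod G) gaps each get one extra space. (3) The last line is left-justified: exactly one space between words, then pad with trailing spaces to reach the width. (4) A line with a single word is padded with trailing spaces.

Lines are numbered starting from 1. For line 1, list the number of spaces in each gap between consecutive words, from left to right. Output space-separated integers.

Line 1: ['and', 'letter', 'evening'] (min_width=18, slack=2)
Line 2: ['emerald', 'purple', 'deep'] (min_width=19, slack=1)
Line 3: ['small', 'rock', 'they'] (min_width=15, slack=5)
Line 4: ['release', 'warm', 'sun', 'dog'] (min_width=20, slack=0)
Line 5: ['corn', 'sky'] (min_width=8, slack=12)

Answer: 2 2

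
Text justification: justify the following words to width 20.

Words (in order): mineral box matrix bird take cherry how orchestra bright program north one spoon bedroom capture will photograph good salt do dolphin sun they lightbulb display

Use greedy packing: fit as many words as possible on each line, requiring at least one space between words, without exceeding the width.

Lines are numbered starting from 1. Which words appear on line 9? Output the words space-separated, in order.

Line 1: ['mineral', 'box', 'matrix'] (min_width=18, slack=2)
Line 2: ['bird', 'take', 'cherry', 'how'] (min_width=20, slack=0)
Line 3: ['orchestra', 'bright'] (min_width=16, slack=4)
Line 4: ['program', 'north', 'one'] (min_width=17, slack=3)
Line 5: ['spoon', 'bedroom'] (min_width=13, slack=7)
Line 6: ['capture', 'will'] (min_width=12, slack=8)
Line 7: ['photograph', 'good', 'salt'] (min_width=20, slack=0)
Line 8: ['do', 'dolphin', 'sun', 'they'] (min_width=19, slack=1)
Line 9: ['lightbulb', 'display'] (min_width=17, slack=3)

Answer: lightbulb display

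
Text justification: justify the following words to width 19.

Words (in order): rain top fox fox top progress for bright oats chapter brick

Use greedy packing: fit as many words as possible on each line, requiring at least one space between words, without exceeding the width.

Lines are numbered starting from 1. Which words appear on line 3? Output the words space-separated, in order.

Answer: bright oats chapter

Derivation:
Line 1: ['rain', 'top', 'fox', 'fox'] (min_width=16, slack=3)
Line 2: ['top', 'progress', 'for'] (min_width=16, slack=3)
Line 3: ['bright', 'oats', 'chapter'] (min_width=19, slack=0)
Line 4: ['brick'] (min_width=5, slack=14)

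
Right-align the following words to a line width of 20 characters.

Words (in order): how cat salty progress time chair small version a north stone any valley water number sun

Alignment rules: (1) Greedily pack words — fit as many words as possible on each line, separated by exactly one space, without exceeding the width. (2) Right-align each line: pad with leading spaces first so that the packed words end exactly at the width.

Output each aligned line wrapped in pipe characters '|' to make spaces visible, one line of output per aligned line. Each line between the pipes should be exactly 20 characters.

Answer: |       how cat salty|
| progress time chair|
|     small version a|
|     north stone any|
| valley water number|
|                 sun|

Derivation:
Line 1: ['how', 'cat', 'salty'] (min_width=13, slack=7)
Line 2: ['progress', 'time', 'chair'] (min_width=19, slack=1)
Line 3: ['small', 'version', 'a'] (min_width=15, slack=5)
Line 4: ['north', 'stone', 'any'] (min_width=15, slack=5)
Line 5: ['valley', 'water', 'number'] (min_width=19, slack=1)
Line 6: ['sun'] (min_width=3, slack=17)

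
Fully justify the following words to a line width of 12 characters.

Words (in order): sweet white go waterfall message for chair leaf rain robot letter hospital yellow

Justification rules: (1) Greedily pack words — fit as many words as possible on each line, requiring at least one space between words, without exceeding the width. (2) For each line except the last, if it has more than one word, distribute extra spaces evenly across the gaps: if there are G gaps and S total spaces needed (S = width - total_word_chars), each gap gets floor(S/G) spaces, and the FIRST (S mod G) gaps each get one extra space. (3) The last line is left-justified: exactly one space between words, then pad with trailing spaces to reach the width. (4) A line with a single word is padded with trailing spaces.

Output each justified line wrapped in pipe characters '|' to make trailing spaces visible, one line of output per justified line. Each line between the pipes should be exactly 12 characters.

Answer: |sweet  white|
|go waterfall|
|message  for|
|chair   leaf|
|rain   robot|
|letter      |
|hospital    |
|yellow      |

Derivation:
Line 1: ['sweet', 'white'] (min_width=11, slack=1)
Line 2: ['go', 'waterfall'] (min_width=12, slack=0)
Line 3: ['message', 'for'] (min_width=11, slack=1)
Line 4: ['chair', 'leaf'] (min_width=10, slack=2)
Line 5: ['rain', 'robot'] (min_width=10, slack=2)
Line 6: ['letter'] (min_width=6, slack=6)
Line 7: ['hospital'] (min_width=8, slack=4)
Line 8: ['yellow'] (min_width=6, slack=6)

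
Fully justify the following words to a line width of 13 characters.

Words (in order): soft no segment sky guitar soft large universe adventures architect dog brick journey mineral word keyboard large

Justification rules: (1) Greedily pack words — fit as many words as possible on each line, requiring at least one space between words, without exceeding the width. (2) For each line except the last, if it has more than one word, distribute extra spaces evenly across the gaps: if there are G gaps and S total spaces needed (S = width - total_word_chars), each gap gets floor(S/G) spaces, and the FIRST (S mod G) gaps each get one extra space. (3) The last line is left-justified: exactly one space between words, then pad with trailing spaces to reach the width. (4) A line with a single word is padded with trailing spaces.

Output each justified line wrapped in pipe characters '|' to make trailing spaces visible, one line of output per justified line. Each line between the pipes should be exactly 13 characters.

Answer: |soft       no|
|segment   sky|
|guitar   soft|
|large        |
|universe     |
|adventures   |
|architect dog|
|brick journey|
|mineral  word|
|keyboard     |
|large        |

Derivation:
Line 1: ['soft', 'no'] (min_width=7, slack=6)
Line 2: ['segment', 'sky'] (min_width=11, slack=2)
Line 3: ['guitar', 'soft'] (min_width=11, slack=2)
Line 4: ['large'] (min_width=5, slack=8)
Line 5: ['universe'] (min_width=8, slack=5)
Line 6: ['adventures'] (min_width=10, slack=3)
Line 7: ['architect', 'dog'] (min_width=13, slack=0)
Line 8: ['brick', 'journey'] (min_width=13, slack=0)
Line 9: ['mineral', 'word'] (min_width=12, slack=1)
Line 10: ['keyboard'] (min_width=8, slack=5)
Line 11: ['large'] (min_width=5, slack=8)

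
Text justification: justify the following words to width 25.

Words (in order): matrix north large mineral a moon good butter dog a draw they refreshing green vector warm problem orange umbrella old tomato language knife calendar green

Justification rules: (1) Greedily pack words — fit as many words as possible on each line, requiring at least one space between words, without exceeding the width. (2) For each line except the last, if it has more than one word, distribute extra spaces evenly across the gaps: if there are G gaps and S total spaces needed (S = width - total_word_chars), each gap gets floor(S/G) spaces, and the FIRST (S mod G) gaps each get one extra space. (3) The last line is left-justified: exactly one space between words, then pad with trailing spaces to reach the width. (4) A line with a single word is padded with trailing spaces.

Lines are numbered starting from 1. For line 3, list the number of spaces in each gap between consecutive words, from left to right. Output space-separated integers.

Answer: 2 2 2 1

Derivation:
Line 1: ['matrix', 'north', 'large'] (min_width=18, slack=7)
Line 2: ['mineral', 'a', 'moon', 'good'] (min_width=19, slack=6)
Line 3: ['butter', 'dog', 'a', 'draw', 'they'] (min_width=22, slack=3)
Line 4: ['refreshing', 'green', 'vector'] (min_width=23, slack=2)
Line 5: ['warm', 'problem', 'orange'] (min_width=19, slack=6)
Line 6: ['umbrella', 'old', 'tomato'] (min_width=19, slack=6)
Line 7: ['language', 'knife', 'calendar'] (min_width=23, slack=2)
Line 8: ['green'] (min_width=5, slack=20)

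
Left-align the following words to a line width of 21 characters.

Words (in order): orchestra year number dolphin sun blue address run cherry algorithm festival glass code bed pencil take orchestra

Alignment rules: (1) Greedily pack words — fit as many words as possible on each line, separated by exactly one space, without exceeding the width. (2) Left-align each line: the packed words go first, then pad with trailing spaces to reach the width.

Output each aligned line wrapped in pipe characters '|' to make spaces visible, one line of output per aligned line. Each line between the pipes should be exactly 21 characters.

Answer: |orchestra year number|
|dolphin sun blue     |
|address run cherry   |
|algorithm festival   |
|glass code bed pencil|
|take orchestra       |

Derivation:
Line 1: ['orchestra', 'year', 'number'] (min_width=21, slack=0)
Line 2: ['dolphin', 'sun', 'blue'] (min_width=16, slack=5)
Line 3: ['address', 'run', 'cherry'] (min_width=18, slack=3)
Line 4: ['algorithm', 'festival'] (min_width=18, slack=3)
Line 5: ['glass', 'code', 'bed', 'pencil'] (min_width=21, slack=0)
Line 6: ['take', 'orchestra'] (min_width=14, slack=7)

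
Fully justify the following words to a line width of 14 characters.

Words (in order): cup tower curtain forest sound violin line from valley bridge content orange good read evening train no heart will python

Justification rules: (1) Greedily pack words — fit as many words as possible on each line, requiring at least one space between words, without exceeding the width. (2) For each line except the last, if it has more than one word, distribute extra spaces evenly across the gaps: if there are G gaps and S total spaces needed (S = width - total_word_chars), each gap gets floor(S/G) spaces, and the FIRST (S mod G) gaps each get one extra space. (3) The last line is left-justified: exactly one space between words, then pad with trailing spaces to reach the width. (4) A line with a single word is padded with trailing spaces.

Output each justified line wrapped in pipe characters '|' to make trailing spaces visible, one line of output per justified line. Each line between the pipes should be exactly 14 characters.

Line 1: ['cup', 'tower'] (min_width=9, slack=5)
Line 2: ['curtain', 'forest'] (min_width=14, slack=0)
Line 3: ['sound', 'violin'] (min_width=12, slack=2)
Line 4: ['line', 'from'] (min_width=9, slack=5)
Line 5: ['valley', 'bridge'] (min_width=13, slack=1)
Line 6: ['content', 'orange'] (min_width=14, slack=0)
Line 7: ['good', 'read'] (min_width=9, slack=5)
Line 8: ['evening', 'train'] (min_width=13, slack=1)
Line 9: ['no', 'heart', 'will'] (min_width=13, slack=1)
Line 10: ['python'] (min_width=6, slack=8)

Answer: |cup      tower|
|curtain forest|
|sound   violin|
|line      from|
|valley  bridge|
|content orange|
|good      read|
|evening  train|
|no  heart will|
|python        |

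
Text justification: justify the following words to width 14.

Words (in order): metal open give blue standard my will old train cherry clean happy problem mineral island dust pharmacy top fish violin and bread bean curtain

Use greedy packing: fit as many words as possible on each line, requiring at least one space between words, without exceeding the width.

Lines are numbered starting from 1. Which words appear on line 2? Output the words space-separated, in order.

Line 1: ['metal', 'open'] (min_width=10, slack=4)
Line 2: ['give', 'blue'] (min_width=9, slack=5)
Line 3: ['standard', 'my'] (min_width=11, slack=3)
Line 4: ['will', 'old', 'train'] (min_width=14, slack=0)
Line 5: ['cherry', 'clean'] (min_width=12, slack=2)
Line 6: ['happy', 'problem'] (min_width=13, slack=1)
Line 7: ['mineral', 'island'] (min_width=14, slack=0)
Line 8: ['dust', 'pharmacy'] (min_width=13, slack=1)
Line 9: ['top', 'fish'] (min_width=8, slack=6)
Line 10: ['violin', 'and'] (min_width=10, slack=4)
Line 11: ['bread', 'bean'] (min_width=10, slack=4)
Line 12: ['curtain'] (min_width=7, slack=7)

Answer: give blue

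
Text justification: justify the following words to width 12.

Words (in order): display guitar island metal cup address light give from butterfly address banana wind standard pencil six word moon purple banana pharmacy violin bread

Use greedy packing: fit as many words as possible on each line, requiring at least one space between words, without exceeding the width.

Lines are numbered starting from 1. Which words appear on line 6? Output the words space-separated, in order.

Answer: from

Derivation:
Line 1: ['display'] (min_width=7, slack=5)
Line 2: ['guitar'] (min_width=6, slack=6)
Line 3: ['island', 'metal'] (min_width=12, slack=0)
Line 4: ['cup', 'address'] (min_width=11, slack=1)
Line 5: ['light', 'give'] (min_width=10, slack=2)
Line 6: ['from'] (min_width=4, slack=8)
Line 7: ['butterfly'] (min_width=9, slack=3)
Line 8: ['address'] (min_width=7, slack=5)
Line 9: ['banana', 'wind'] (min_width=11, slack=1)
Line 10: ['standard'] (min_width=8, slack=4)
Line 11: ['pencil', 'six'] (min_width=10, slack=2)
Line 12: ['word', 'moon'] (min_width=9, slack=3)
Line 13: ['purple'] (min_width=6, slack=6)
Line 14: ['banana'] (min_width=6, slack=6)
Line 15: ['pharmacy'] (min_width=8, slack=4)
Line 16: ['violin', 'bread'] (min_width=12, slack=0)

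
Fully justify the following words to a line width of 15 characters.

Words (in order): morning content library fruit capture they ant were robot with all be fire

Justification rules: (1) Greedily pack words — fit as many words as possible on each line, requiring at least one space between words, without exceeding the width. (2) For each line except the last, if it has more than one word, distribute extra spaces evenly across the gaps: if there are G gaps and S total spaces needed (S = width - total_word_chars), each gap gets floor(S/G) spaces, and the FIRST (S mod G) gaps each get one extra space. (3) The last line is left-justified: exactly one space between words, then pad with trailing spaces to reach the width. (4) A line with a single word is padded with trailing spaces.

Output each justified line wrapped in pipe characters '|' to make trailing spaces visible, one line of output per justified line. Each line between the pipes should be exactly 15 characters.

Line 1: ['morning', 'content'] (min_width=15, slack=0)
Line 2: ['library', 'fruit'] (min_width=13, slack=2)
Line 3: ['capture', 'they'] (min_width=12, slack=3)
Line 4: ['ant', 'were', 'robot'] (min_width=14, slack=1)
Line 5: ['with', 'all', 'be'] (min_width=11, slack=4)
Line 6: ['fire'] (min_width=4, slack=11)

Answer: |morning content|
|library   fruit|
|capture    they|
|ant  were robot|
|with   all   be|
|fire           |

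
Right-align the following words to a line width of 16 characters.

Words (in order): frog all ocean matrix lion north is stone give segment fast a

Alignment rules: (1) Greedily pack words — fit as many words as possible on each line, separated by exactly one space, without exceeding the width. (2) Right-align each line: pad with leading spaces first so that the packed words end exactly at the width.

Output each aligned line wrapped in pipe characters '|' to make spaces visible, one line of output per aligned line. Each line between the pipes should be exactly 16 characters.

Line 1: ['frog', 'all', 'ocean'] (min_width=14, slack=2)
Line 2: ['matrix', 'lion'] (min_width=11, slack=5)
Line 3: ['north', 'is', 'stone'] (min_width=14, slack=2)
Line 4: ['give', 'segment'] (min_width=12, slack=4)
Line 5: ['fast', 'a'] (min_width=6, slack=10)

Answer: |  frog all ocean|
|     matrix lion|
|  north is stone|
|    give segment|
|          fast a|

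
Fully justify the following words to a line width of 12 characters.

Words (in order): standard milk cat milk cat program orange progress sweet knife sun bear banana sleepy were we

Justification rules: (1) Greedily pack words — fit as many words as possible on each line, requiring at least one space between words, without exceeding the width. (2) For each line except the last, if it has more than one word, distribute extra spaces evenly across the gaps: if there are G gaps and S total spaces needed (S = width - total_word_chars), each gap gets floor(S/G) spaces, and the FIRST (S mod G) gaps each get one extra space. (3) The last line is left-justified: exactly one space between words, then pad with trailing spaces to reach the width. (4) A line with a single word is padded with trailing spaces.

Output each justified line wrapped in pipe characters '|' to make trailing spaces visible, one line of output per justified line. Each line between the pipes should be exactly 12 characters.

Answer: |standard    |
|milk     cat|
|milk     cat|
|program     |
|orange      |
|progress    |
|sweet  knife|
|sun     bear|
|banana      |
|sleepy  were|
|we          |

Derivation:
Line 1: ['standard'] (min_width=8, slack=4)
Line 2: ['milk', 'cat'] (min_width=8, slack=4)
Line 3: ['milk', 'cat'] (min_width=8, slack=4)
Line 4: ['program'] (min_width=7, slack=5)
Line 5: ['orange'] (min_width=6, slack=6)
Line 6: ['progress'] (min_width=8, slack=4)
Line 7: ['sweet', 'knife'] (min_width=11, slack=1)
Line 8: ['sun', 'bear'] (min_width=8, slack=4)
Line 9: ['banana'] (min_width=6, slack=6)
Line 10: ['sleepy', 'were'] (min_width=11, slack=1)
Line 11: ['we'] (min_width=2, slack=10)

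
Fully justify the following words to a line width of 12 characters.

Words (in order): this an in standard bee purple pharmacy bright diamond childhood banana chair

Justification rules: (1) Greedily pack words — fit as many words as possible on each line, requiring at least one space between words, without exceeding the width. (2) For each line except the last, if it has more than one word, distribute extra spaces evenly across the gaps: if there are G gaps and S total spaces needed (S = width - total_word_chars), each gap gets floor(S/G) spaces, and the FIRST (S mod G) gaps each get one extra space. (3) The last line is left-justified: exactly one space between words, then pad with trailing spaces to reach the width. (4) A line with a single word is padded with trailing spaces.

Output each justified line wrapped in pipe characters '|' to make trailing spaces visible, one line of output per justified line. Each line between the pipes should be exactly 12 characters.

Answer: |this  an  in|
|standard bee|
|purple      |
|pharmacy    |
|bright      |
|diamond     |
|childhood   |
|banana chair|

Derivation:
Line 1: ['this', 'an', 'in'] (min_width=10, slack=2)
Line 2: ['standard', 'bee'] (min_width=12, slack=0)
Line 3: ['purple'] (min_width=6, slack=6)
Line 4: ['pharmacy'] (min_width=8, slack=4)
Line 5: ['bright'] (min_width=6, slack=6)
Line 6: ['diamond'] (min_width=7, slack=5)
Line 7: ['childhood'] (min_width=9, slack=3)
Line 8: ['banana', 'chair'] (min_width=12, slack=0)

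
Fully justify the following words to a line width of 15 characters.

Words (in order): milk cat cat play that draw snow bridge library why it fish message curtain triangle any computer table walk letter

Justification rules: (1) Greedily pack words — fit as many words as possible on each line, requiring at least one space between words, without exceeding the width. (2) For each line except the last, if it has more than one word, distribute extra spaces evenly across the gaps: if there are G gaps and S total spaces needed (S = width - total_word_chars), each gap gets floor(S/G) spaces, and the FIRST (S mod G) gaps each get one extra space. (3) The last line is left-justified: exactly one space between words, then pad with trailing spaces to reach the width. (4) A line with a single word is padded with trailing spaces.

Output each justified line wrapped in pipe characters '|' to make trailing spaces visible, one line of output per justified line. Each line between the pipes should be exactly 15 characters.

Line 1: ['milk', 'cat', 'cat'] (min_width=12, slack=3)
Line 2: ['play', 'that', 'draw'] (min_width=14, slack=1)
Line 3: ['snow', 'bridge'] (min_width=11, slack=4)
Line 4: ['library', 'why', 'it'] (min_width=14, slack=1)
Line 5: ['fish', 'message'] (min_width=12, slack=3)
Line 6: ['curtain'] (min_width=7, slack=8)
Line 7: ['triangle', 'any'] (min_width=12, slack=3)
Line 8: ['computer', 'table'] (min_width=14, slack=1)
Line 9: ['walk', 'letter'] (min_width=11, slack=4)

Answer: |milk   cat  cat|
|play  that draw|
|snow     bridge|
|library  why it|
|fish    message|
|curtain        |
|triangle    any|
|computer  table|
|walk letter    |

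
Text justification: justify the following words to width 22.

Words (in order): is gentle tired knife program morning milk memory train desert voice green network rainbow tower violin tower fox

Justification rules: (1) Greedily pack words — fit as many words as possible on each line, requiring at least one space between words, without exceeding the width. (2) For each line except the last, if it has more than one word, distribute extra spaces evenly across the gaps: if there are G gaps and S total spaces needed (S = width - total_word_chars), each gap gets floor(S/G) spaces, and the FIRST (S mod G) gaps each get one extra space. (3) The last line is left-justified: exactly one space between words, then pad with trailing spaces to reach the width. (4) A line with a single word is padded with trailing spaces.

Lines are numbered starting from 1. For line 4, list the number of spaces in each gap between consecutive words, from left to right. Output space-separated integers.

Answer: 3 2

Derivation:
Line 1: ['is', 'gentle', 'tired', 'knife'] (min_width=21, slack=1)
Line 2: ['program', 'morning', 'milk'] (min_width=20, slack=2)
Line 3: ['memory', 'train', 'desert'] (min_width=19, slack=3)
Line 4: ['voice', 'green', 'network'] (min_width=19, slack=3)
Line 5: ['rainbow', 'tower', 'violin'] (min_width=20, slack=2)
Line 6: ['tower', 'fox'] (min_width=9, slack=13)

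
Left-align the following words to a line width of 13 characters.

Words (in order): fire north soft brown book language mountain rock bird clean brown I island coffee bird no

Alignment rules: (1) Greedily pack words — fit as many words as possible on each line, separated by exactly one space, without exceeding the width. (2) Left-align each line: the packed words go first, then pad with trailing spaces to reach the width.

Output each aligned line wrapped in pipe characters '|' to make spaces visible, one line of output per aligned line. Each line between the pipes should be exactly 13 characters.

Line 1: ['fire', 'north'] (min_width=10, slack=3)
Line 2: ['soft', 'brown'] (min_width=10, slack=3)
Line 3: ['book', 'language'] (min_width=13, slack=0)
Line 4: ['mountain', 'rock'] (min_width=13, slack=0)
Line 5: ['bird', 'clean'] (min_width=10, slack=3)
Line 6: ['brown', 'I'] (min_width=7, slack=6)
Line 7: ['island', 'coffee'] (min_width=13, slack=0)
Line 8: ['bird', 'no'] (min_width=7, slack=6)

Answer: |fire north   |
|soft brown   |
|book language|
|mountain rock|
|bird clean   |
|brown I      |
|island coffee|
|bird no      |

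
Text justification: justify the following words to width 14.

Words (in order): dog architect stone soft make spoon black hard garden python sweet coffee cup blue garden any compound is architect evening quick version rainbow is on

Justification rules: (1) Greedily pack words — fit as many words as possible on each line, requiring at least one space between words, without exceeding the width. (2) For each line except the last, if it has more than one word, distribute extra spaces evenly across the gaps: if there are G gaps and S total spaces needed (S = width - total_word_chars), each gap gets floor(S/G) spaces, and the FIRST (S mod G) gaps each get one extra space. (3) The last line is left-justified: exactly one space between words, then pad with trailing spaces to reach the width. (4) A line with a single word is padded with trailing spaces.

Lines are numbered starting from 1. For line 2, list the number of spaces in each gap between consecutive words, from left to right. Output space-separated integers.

Answer: 5

Derivation:
Line 1: ['dog', 'architect'] (min_width=13, slack=1)
Line 2: ['stone', 'soft'] (min_width=10, slack=4)
Line 3: ['make', 'spoon'] (min_width=10, slack=4)
Line 4: ['black', 'hard'] (min_width=10, slack=4)
Line 5: ['garden', 'python'] (min_width=13, slack=1)
Line 6: ['sweet', 'coffee'] (min_width=12, slack=2)
Line 7: ['cup', 'blue'] (min_width=8, slack=6)
Line 8: ['garden', 'any'] (min_width=10, slack=4)
Line 9: ['compound', 'is'] (min_width=11, slack=3)
Line 10: ['architect'] (min_width=9, slack=5)
Line 11: ['evening', 'quick'] (min_width=13, slack=1)
Line 12: ['version'] (min_width=7, slack=7)
Line 13: ['rainbow', 'is', 'on'] (min_width=13, slack=1)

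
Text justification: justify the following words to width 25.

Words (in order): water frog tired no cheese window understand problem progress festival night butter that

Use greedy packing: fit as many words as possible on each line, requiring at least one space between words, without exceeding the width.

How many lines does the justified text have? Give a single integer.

Line 1: ['water', 'frog', 'tired', 'no'] (min_width=19, slack=6)
Line 2: ['cheese', 'window', 'understand'] (min_width=24, slack=1)
Line 3: ['problem', 'progress', 'festival'] (min_width=25, slack=0)
Line 4: ['night', 'butter', 'that'] (min_width=17, slack=8)
Total lines: 4

Answer: 4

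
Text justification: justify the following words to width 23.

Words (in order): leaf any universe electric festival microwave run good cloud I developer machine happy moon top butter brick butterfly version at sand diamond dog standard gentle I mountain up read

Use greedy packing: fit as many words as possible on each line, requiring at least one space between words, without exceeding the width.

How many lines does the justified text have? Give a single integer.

Line 1: ['leaf', 'any', 'universe'] (min_width=17, slack=6)
Line 2: ['electric', 'festival'] (min_width=17, slack=6)
Line 3: ['microwave', 'run', 'good'] (min_width=18, slack=5)
Line 4: ['cloud', 'I', 'developer'] (min_width=17, slack=6)
Line 5: ['machine', 'happy', 'moon', 'top'] (min_width=22, slack=1)
Line 6: ['butter', 'brick', 'butterfly'] (min_width=22, slack=1)
Line 7: ['version', 'at', 'sand', 'diamond'] (min_width=23, slack=0)
Line 8: ['dog', 'standard', 'gentle', 'I'] (min_width=21, slack=2)
Line 9: ['mountain', 'up', 'read'] (min_width=16, slack=7)
Total lines: 9

Answer: 9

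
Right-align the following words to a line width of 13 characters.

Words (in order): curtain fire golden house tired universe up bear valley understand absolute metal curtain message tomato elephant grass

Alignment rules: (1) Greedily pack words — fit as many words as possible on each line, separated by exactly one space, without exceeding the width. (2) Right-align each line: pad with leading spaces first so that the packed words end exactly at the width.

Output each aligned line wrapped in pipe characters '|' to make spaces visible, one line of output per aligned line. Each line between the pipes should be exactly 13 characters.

Answer: | curtain fire|
| golden house|
|        tired|
|  universe up|
|  bear valley|
|   understand|
|     absolute|
|metal curtain|
|      message|
|       tomato|
|     elephant|
|        grass|

Derivation:
Line 1: ['curtain', 'fire'] (min_width=12, slack=1)
Line 2: ['golden', 'house'] (min_width=12, slack=1)
Line 3: ['tired'] (min_width=5, slack=8)
Line 4: ['universe', 'up'] (min_width=11, slack=2)
Line 5: ['bear', 'valley'] (min_width=11, slack=2)
Line 6: ['understand'] (min_width=10, slack=3)
Line 7: ['absolute'] (min_width=8, slack=5)
Line 8: ['metal', 'curtain'] (min_width=13, slack=0)
Line 9: ['message'] (min_width=7, slack=6)
Line 10: ['tomato'] (min_width=6, slack=7)
Line 11: ['elephant'] (min_width=8, slack=5)
Line 12: ['grass'] (min_width=5, slack=8)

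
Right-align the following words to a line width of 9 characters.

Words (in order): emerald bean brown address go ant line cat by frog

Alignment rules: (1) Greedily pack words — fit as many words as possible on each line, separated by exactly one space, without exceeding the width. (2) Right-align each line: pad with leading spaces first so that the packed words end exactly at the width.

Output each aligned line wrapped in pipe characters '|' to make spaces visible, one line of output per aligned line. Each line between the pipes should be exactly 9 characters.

Line 1: ['emerald'] (min_width=7, slack=2)
Line 2: ['bean'] (min_width=4, slack=5)
Line 3: ['brown'] (min_width=5, slack=4)
Line 4: ['address'] (min_width=7, slack=2)
Line 5: ['go', 'ant'] (min_width=6, slack=3)
Line 6: ['line', 'cat'] (min_width=8, slack=1)
Line 7: ['by', 'frog'] (min_width=7, slack=2)

Answer: |  emerald|
|     bean|
|    brown|
|  address|
|   go ant|
| line cat|
|  by frog|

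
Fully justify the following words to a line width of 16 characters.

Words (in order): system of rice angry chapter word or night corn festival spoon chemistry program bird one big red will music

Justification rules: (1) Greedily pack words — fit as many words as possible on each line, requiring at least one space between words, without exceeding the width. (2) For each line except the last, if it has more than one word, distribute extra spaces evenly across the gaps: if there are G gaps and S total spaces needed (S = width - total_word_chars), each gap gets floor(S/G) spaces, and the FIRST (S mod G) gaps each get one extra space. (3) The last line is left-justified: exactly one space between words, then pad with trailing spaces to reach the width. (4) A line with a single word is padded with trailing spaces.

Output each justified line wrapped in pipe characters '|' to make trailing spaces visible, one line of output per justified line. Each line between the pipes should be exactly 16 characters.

Answer: |system  of  rice|
|angry    chapter|
|word   or  night|
|corn    festival|
|spoon  chemistry|
|program bird one|
|big   red   will|
|music           |

Derivation:
Line 1: ['system', 'of', 'rice'] (min_width=14, slack=2)
Line 2: ['angry', 'chapter'] (min_width=13, slack=3)
Line 3: ['word', 'or', 'night'] (min_width=13, slack=3)
Line 4: ['corn', 'festival'] (min_width=13, slack=3)
Line 5: ['spoon', 'chemistry'] (min_width=15, slack=1)
Line 6: ['program', 'bird', 'one'] (min_width=16, slack=0)
Line 7: ['big', 'red', 'will'] (min_width=12, slack=4)
Line 8: ['music'] (min_width=5, slack=11)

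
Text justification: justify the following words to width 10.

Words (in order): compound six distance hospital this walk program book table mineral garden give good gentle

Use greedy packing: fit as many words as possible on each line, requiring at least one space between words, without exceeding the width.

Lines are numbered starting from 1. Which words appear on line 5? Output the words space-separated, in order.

Line 1: ['compound'] (min_width=8, slack=2)
Line 2: ['six'] (min_width=3, slack=7)
Line 3: ['distance'] (min_width=8, slack=2)
Line 4: ['hospital'] (min_width=8, slack=2)
Line 5: ['this', 'walk'] (min_width=9, slack=1)
Line 6: ['program'] (min_width=7, slack=3)
Line 7: ['book', 'table'] (min_width=10, slack=0)
Line 8: ['mineral'] (min_width=7, slack=3)
Line 9: ['garden'] (min_width=6, slack=4)
Line 10: ['give', 'good'] (min_width=9, slack=1)
Line 11: ['gentle'] (min_width=6, slack=4)

Answer: this walk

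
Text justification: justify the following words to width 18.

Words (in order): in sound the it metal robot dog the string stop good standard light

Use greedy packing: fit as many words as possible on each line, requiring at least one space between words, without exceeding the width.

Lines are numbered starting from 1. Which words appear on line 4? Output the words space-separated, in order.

Line 1: ['in', 'sound', 'the', 'it'] (min_width=15, slack=3)
Line 2: ['metal', 'robot', 'dog'] (min_width=15, slack=3)
Line 3: ['the', 'string', 'stop'] (min_width=15, slack=3)
Line 4: ['good', 'standard'] (min_width=13, slack=5)
Line 5: ['light'] (min_width=5, slack=13)

Answer: good standard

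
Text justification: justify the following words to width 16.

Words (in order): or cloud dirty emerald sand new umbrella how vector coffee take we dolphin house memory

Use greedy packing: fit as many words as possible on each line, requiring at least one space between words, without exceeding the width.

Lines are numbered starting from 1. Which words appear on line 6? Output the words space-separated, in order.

Line 1: ['or', 'cloud', 'dirty'] (min_width=14, slack=2)
Line 2: ['emerald', 'sand', 'new'] (min_width=16, slack=0)
Line 3: ['umbrella', 'how'] (min_width=12, slack=4)
Line 4: ['vector', 'coffee'] (min_width=13, slack=3)
Line 5: ['take', 'we', 'dolphin'] (min_width=15, slack=1)
Line 6: ['house', 'memory'] (min_width=12, slack=4)

Answer: house memory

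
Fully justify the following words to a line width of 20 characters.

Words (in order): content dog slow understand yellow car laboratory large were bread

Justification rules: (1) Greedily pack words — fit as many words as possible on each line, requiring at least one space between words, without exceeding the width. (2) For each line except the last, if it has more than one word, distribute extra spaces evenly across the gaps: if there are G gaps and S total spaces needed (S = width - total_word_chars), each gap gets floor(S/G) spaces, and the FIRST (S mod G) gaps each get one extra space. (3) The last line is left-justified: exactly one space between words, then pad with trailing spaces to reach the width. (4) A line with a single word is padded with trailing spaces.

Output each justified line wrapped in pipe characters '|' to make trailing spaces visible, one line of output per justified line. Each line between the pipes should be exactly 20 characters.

Line 1: ['content', 'dog', 'slow'] (min_width=16, slack=4)
Line 2: ['understand', 'yellow'] (min_width=17, slack=3)
Line 3: ['car', 'laboratory', 'large'] (min_width=20, slack=0)
Line 4: ['were', 'bread'] (min_width=10, slack=10)

Answer: |content   dog   slow|
|understand    yellow|
|car laboratory large|
|were bread          |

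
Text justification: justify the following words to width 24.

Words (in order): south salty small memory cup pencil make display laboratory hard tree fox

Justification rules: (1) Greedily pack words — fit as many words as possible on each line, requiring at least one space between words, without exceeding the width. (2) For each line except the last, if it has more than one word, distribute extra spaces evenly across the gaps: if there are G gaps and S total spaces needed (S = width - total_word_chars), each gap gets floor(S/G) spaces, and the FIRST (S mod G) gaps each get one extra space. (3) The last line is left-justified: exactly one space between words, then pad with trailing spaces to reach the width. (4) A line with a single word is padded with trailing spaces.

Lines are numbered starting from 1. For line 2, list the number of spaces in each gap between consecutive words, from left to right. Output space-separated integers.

Answer: 2 1 1

Derivation:
Line 1: ['south', 'salty', 'small', 'memory'] (min_width=24, slack=0)
Line 2: ['cup', 'pencil', 'make', 'display'] (min_width=23, slack=1)
Line 3: ['laboratory', 'hard', 'tree', 'fox'] (min_width=24, slack=0)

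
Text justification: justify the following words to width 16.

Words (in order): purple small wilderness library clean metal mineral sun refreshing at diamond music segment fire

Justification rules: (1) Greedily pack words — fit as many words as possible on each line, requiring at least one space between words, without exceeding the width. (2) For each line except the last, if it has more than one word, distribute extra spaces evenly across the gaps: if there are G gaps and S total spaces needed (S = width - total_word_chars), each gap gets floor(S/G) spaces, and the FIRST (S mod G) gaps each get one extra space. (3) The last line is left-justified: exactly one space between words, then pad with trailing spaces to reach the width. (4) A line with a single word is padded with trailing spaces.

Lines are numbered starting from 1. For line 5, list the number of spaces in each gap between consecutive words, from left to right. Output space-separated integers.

Answer: 3

Derivation:
Line 1: ['purple', 'small'] (min_width=12, slack=4)
Line 2: ['wilderness'] (min_width=10, slack=6)
Line 3: ['library', 'clean'] (min_width=13, slack=3)
Line 4: ['metal', 'mineral'] (min_width=13, slack=3)
Line 5: ['sun', 'refreshing'] (min_width=14, slack=2)
Line 6: ['at', 'diamond', 'music'] (min_width=16, slack=0)
Line 7: ['segment', 'fire'] (min_width=12, slack=4)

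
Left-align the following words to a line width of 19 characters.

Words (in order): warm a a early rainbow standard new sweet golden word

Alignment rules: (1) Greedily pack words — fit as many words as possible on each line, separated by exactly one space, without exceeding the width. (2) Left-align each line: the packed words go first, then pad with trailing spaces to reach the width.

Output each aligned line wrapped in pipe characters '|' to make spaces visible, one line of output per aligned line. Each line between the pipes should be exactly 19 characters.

Answer: |warm a a early     |
|rainbow standard   |
|new sweet golden   |
|word               |

Derivation:
Line 1: ['warm', 'a', 'a', 'early'] (min_width=14, slack=5)
Line 2: ['rainbow', 'standard'] (min_width=16, slack=3)
Line 3: ['new', 'sweet', 'golden'] (min_width=16, slack=3)
Line 4: ['word'] (min_width=4, slack=15)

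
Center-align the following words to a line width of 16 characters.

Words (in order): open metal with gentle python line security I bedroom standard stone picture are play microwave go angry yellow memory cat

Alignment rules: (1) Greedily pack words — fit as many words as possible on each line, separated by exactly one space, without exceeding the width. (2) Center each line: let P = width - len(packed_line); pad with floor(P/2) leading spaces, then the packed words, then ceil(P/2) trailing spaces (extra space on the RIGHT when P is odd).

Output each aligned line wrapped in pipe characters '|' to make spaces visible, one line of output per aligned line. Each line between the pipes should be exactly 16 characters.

Line 1: ['open', 'metal', 'with'] (min_width=15, slack=1)
Line 2: ['gentle', 'python'] (min_width=13, slack=3)
Line 3: ['line', 'security', 'I'] (min_width=15, slack=1)
Line 4: ['bedroom', 'standard'] (min_width=16, slack=0)
Line 5: ['stone', 'picture'] (min_width=13, slack=3)
Line 6: ['are', 'play'] (min_width=8, slack=8)
Line 7: ['microwave', 'go'] (min_width=12, slack=4)
Line 8: ['angry', 'yellow'] (min_width=12, slack=4)
Line 9: ['memory', 'cat'] (min_width=10, slack=6)

Answer: |open metal with |
| gentle python  |
|line security I |
|bedroom standard|
| stone picture  |
|    are play    |
|  microwave go  |
|  angry yellow  |
|   memory cat   |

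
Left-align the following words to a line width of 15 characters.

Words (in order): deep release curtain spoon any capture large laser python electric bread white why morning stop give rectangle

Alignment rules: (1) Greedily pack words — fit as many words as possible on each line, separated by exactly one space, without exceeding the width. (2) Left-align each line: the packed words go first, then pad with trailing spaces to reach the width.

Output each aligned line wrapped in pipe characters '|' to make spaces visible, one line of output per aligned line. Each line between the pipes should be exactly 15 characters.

Answer: |deep release   |
|curtain spoon  |
|any capture    |
|large laser    |
|python electric|
|bread white why|
|morning stop   |
|give rectangle |

Derivation:
Line 1: ['deep', 'release'] (min_width=12, slack=3)
Line 2: ['curtain', 'spoon'] (min_width=13, slack=2)
Line 3: ['any', 'capture'] (min_width=11, slack=4)
Line 4: ['large', 'laser'] (min_width=11, slack=4)
Line 5: ['python', 'electric'] (min_width=15, slack=0)
Line 6: ['bread', 'white', 'why'] (min_width=15, slack=0)
Line 7: ['morning', 'stop'] (min_width=12, slack=3)
Line 8: ['give', 'rectangle'] (min_width=14, slack=1)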